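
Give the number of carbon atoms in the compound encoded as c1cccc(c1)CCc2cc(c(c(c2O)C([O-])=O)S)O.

15

The symbol for carbon appears 15 times in the SMILES. Lowercase c denotes aromatic carbon and counts toward C.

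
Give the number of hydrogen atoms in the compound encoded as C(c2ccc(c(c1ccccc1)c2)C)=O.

Hydrogens are implicit in SMILES; fill each atom to its normal valence:
  8 × C (aromatic): 1 H each → 8
  4 × C (aromatic): no H
  1 × C: 3 H
  1 × C: 1 H
  1 × O: no H
  Total hydrogens = 12.

12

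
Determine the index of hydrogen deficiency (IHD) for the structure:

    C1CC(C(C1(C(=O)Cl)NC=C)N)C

Molecular formula from the SMILES: C9H15ClN2O.
DoU = (2C + 2 + N − H − X)/2 = (2·9 + 2 + 2 − 15 − 1)/2 = 6/2 = 3.
(Structurally: 1 ring(s) + 2 π bond(s) = 3.)

3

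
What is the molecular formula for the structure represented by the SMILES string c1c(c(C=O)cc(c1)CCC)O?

Heavy atoms from the SMILES: 10 C, 2 O.
Implicit hydrogens by atom environment:
  3 × C (aromatic): 1 H each → 3
  3 × C (aromatic): no H
  2 × C: 2 H each → 4
  1 × C: 3 H
  1 × C: 1 H
  1 × O: 1 H
  1 × O: no H
  Total hydrogens = 12.
Molecular formula: C10H12O2

C10H12O2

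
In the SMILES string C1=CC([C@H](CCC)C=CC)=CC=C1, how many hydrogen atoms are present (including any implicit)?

Hydrogens are implicit in SMILES; fill each atom to its normal valence:
  5 × C (aromatic): 1 H each → 5
  3 × C: 1 H each → 3
  2 × C: 3 H each → 6
  2 × C: 2 H each → 4
  1 × C (aromatic): no H
  Total hydrogens = 18.

18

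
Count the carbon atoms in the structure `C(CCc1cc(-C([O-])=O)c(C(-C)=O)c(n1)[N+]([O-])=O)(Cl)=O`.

11

The symbol for carbon appears 11 times in the SMILES. Lowercase c denotes aromatic carbon and counts toward C.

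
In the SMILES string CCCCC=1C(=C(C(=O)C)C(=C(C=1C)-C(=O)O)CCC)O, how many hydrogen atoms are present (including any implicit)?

Hydrogens are implicit in SMILES; fill each atom to its normal valence:
  6 × C (aromatic): no H
  5 × C: 2 H each → 10
  4 × C: 3 H each → 12
  2 × C: no H
  2 × O: 1 H each → 2
  2 × O: no H
  Total hydrogens = 24.

24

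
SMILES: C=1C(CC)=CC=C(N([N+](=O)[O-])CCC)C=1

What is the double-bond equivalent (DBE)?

5

Molecular formula from the SMILES: C11H16N2O2.
DoU = (2C + 2 + N − H − X)/2 = (2·11 + 2 + 2 − 16 − 0)/2 = 10/2 = 5.
(Structurally: 1 ring(s) + 4 π bond(s) = 5.)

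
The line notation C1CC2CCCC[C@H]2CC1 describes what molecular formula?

Heavy atoms from the SMILES: 10 C.
Implicit hydrogens by atom environment:
  8 × C: 2 H each → 16
  2 × C: 1 H each → 2
  Total hydrogens = 18.
Molecular formula: C10H18

C10H18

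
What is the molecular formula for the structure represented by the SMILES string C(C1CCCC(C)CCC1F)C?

Heavy atoms from the SMILES: 11 C, 1 F.
Implicit hydrogens by atom environment:
  6 × C: 2 H each → 12
  3 × C: 1 H each → 3
  2 × C: 3 H each → 6
  1 × F: no H
  Total hydrogens = 21.
Molecular formula: C11H21F

C11H21F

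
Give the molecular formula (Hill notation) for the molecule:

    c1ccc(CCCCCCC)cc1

C13H20

Heavy atoms from the SMILES: 13 C.
Implicit hydrogens by atom environment:
  6 × C: 2 H each → 12
  5 × C (aromatic): 1 H each → 5
  1 × C: 3 H
  1 × C (aromatic): no H
  Total hydrogens = 20.
Molecular formula: C13H20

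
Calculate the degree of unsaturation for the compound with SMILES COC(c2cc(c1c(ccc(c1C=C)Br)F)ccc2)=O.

10

Molecular formula from the SMILES: C16H12BrFO2.
DoU = (2C + 2 + N − H − X)/2 = (2·16 + 2 + 0 − 12 − 2)/2 = 20/2 = 10.
(Structurally: 2 ring(s) + 8 π bond(s) = 10.)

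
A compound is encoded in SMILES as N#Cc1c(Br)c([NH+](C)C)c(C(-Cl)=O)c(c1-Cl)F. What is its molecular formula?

Heavy atoms from the SMILES: 1 Br, 10 C, 2 Cl, 1 F, 2 N, 1 O.
Implicit hydrogens by atom environment:
  6 × C (aromatic): no H
  2 × C: 3 H each → 6
  2 × C: no H
  2 × Cl: no H
  1 × Br: no H
  1 × F: no H
  1 × N (charge +1): 1 H
  1 × N: no H
  1 × O: no H
  Total hydrogens = 7.
Net charge +1.
Molecular formula: C10H7BrCl2FN2O+

C10H7BrCl2FN2O+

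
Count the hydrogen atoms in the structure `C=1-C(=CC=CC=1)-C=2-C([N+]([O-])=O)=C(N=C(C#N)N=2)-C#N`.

Hydrogens are implicit in SMILES; fill each atom to its normal valence:
  5 × C (aromatic): 1 H each → 5
  5 × C (aromatic): no H
  2 × C: no H
  2 × N (aromatic): no H
  2 × N: no H
  1 × N (charge +1): no H
  1 × O: no H
  1 × O (charge -1): no H
  Total hydrogens = 5.

5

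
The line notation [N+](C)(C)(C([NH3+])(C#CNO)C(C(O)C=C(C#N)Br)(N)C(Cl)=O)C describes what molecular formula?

Heavy atoms from the SMILES: 1 Br, 12 C, 1 Cl, 5 N, 3 O.
Implicit hydrogens by atom environment:
  7 × C: no H
  3 × C: 3 H each → 9
  2 × C: 1 H each → 2
  2 × O: 1 H each → 2
  1 × Br: no H
  1 × Cl: no H
  1 × N (charge +1): 3 H
  1 × N: 2 H
  1 × N: 1 H
  1 × N: no H
  1 × N (charge +1): no H
  1 × O: no H
  Total hydrogens = 19.
Net charge +2.
Molecular formula: [C12H19BrClN5O3]2+

[C12H19BrClN5O3]2+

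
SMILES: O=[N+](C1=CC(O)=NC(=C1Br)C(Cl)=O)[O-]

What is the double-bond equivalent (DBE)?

Molecular formula from the SMILES: C6H2BrClN2O4.
DoU = (2C + 2 + N − H − X)/2 = (2·6 + 2 + 2 − 2 − 2)/2 = 12/2 = 6.
(Structurally: 1 ring(s) + 5 π bond(s) = 6.)

6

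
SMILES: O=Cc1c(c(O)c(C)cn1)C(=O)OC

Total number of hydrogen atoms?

9

Hydrogens are implicit in SMILES; fill each atom to its normal valence:
  4 × C (aromatic): no H
  3 × O: no H
  2 × C: 3 H each → 6
  1 × C (aromatic): 1 H
  1 × C: 1 H
  1 × C: no H
  1 × N (aromatic): no H
  1 × O: 1 H
  Total hydrogens = 9.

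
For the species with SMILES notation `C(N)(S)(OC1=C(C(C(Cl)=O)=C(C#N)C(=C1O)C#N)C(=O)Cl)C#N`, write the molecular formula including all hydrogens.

C12H4Cl2N4O4S

Heavy atoms from the SMILES: 12 C, 2 Cl, 4 N, 4 O, 1 S.
Implicit hydrogens by atom environment:
  6 × C (aromatic): no H
  6 × C: no H
  3 × N: no H
  3 × O: no H
  2 × Cl: no H
  1 × N: 2 H
  1 × O: 1 H
  1 × S: 1 H
  Total hydrogens = 4.
Molecular formula: C12H4Cl2N4O4S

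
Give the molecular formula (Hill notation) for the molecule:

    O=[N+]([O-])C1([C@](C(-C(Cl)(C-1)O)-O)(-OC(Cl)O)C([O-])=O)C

Heavy atoms from the SMILES: 8 C, 2 Cl, 1 N, 8 O.
Implicit hydrogens by atom environment:
  4 × C: no H
  3 × O: 1 H each → 3
  3 × O: no H
  2 × C: 1 H each → 2
  2 × Cl: no H
  2 × O (charge -1): no H
  1 × C: 3 H
  1 × C: 2 H
  1 × N (charge +1): no H
  Total hydrogens = 10.
Net charge -1.
Molecular formula: C8H10Cl2NO8-

C8H10Cl2NO8-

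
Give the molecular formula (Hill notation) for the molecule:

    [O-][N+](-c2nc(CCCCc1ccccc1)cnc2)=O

Heavy atoms from the SMILES: 14 C, 3 N, 2 O.
Implicit hydrogens by atom environment:
  7 × C (aromatic): 1 H each → 7
  4 × C: 2 H each → 8
  3 × C (aromatic): no H
  2 × N (aromatic): no H
  1 × N (charge +1): no H
  1 × O: no H
  1 × O (charge -1): no H
  Total hydrogens = 15.
Molecular formula: C14H15N3O2

C14H15N3O2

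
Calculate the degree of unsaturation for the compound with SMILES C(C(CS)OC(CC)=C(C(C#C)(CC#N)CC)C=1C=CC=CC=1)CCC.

9

Molecular formula from the SMILES: C23H31NOS.
DoU = (2C + 2 + N − H − X)/2 = (2·23 + 2 + 1 − 31 − 0)/2 = 18/2 = 9.
(Structurally: 1 ring(s) + 8 π bond(s) = 9.)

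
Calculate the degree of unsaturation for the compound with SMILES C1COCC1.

1

Molecular formula from the SMILES: C4H8O.
DoU = (2C + 2 + N − H − X)/2 = (2·4 + 2 + 0 − 8 − 0)/2 = 2/2 = 1.
(Structurally: 1 ring(s) + 0 π bond(s) = 1.)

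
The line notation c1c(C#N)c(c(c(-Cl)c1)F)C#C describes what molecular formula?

Heavy atoms from the SMILES: 9 C, 1 Cl, 1 F, 1 N.
Implicit hydrogens by atom environment:
  4 × C (aromatic): no H
  2 × C (aromatic): 1 H each → 2
  2 × C: no H
  1 × C: 1 H
  1 × Cl: no H
  1 × F: no H
  1 × N: no H
  Total hydrogens = 3.
Molecular formula: C9H3ClFN

C9H3ClFN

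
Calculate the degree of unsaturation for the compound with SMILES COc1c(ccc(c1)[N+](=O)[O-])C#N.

7

Molecular formula from the SMILES: C8H6N2O3.
DoU = (2C + 2 + N − H − X)/2 = (2·8 + 2 + 2 − 6 − 0)/2 = 14/2 = 7.
(Structurally: 1 ring(s) + 6 π bond(s) = 7.)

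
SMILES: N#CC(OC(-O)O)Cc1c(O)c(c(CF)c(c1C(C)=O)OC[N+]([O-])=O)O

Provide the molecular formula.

Heavy atoms from the SMILES: 14 C, 1 F, 2 N, 9 O.
Implicit hydrogens by atom environment:
  6 × C (aromatic): no H
  4 × O: 1 H each → 4
  4 × O: no H
  3 × C: 2 H each → 6
  2 × C: 1 H each → 2
  2 × C: no H
  1 × C: 3 H
  1 × F: no H
  1 × N: no H
  1 × N (charge +1): no H
  1 × O (charge -1): no H
  Total hydrogens = 15.
Molecular formula: C14H15FN2O9

C14H15FN2O9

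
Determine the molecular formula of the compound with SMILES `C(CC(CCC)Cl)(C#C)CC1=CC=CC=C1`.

Heavy atoms from the SMILES: 15 C, 1 Cl.
Implicit hydrogens by atom environment:
  5 × C (aromatic): 1 H each → 5
  4 × C: 2 H each → 8
  3 × C: 1 H each → 3
  1 × C: 3 H
  1 × C: no H
  1 × C (aromatic): no H
  1 × Cl: no H
  Total hydrogens = 19.
Molecular formula: C15H19Cl

C15H19Cl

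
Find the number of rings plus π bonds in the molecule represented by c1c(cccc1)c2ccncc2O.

8

Molecular formula from the SMILES: C11H9NO.
DoU = (2C + 2 + N − H − X)/2 = (2·11 + 2 + 1 − 9 − 0)/2 = 16/2 = 8.
(Structurally: 2 ring(s) + 6 π bond(s) = 8.)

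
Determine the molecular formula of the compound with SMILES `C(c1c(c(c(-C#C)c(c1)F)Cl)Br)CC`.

Heavy atoms from the SMILES: 1 Br, 11 C, 1 Cl, 1 F.
Implicit hydrogens by atom environment:
  5 × C (aromatic): no H
  2 × C: 2 H each → 4
  1 × Br: no H
  1 × C: 3 H
  1 × C (aromatic): 1 H
  1 × C: 1 H
  1 × C: no H
  1 × Cl: no H
  1 × F: no H
  Total hydrogens = 9.
Molecular formula: C11H9BrClF

C11H9BrClF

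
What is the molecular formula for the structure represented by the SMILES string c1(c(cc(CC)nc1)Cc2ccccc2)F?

C14H14FN

Heavy atoms from the SMILES: 14 C, 1 F, 1 N.
Implicit hydrogens by atom environment:
  7 × C (aromatic): 1 H each → 7
  4 × C (aromatic): no H
  2 × C: 2 H each → 4
  1 × C: 3 H
  1 × F: no H
  1 × N (aromatic): no H
  Total hydrogens = 14.
Molecular formula: C14H14FN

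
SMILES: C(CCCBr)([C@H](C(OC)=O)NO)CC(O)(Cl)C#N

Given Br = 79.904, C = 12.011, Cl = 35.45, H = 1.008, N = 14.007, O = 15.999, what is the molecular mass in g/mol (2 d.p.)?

343.60

Molecular formula: C10H16BrClN2O4.
M = 1×79.904 + 10×12.011 + 1×35.45 + 16×1.008 + 2×14.007 + 4×15.999 = 343.60 g/mol.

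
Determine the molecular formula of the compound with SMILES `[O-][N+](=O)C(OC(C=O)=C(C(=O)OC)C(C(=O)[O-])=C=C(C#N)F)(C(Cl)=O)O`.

C12H5ClFN2O10-

Heavy atoms from the SMILES: 12 C, 1 Cl, 1 F, 2 N, 10 O.
Implicit hydrogens by atom environment:
  10 × C: no H
  7 × O: no H
  2 × O (charge -1): no H
  1 × C: 3 H
  1 × C: 1 H
  1 × Cl: no H
  1 × F: no H
  1 × N: no H
  1 × N (charge +1): no H
  1 × O: 1 H
  Total hydrogens = 5.
Net charge -1.
Molecular formula: C12H5ClFN2O10-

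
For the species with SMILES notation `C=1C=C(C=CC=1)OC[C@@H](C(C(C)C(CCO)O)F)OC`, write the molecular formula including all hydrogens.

Heavy atoms from the SMILES: 15 C, 1 F, 4 O.
Implicit hydrogens by atom environment:
  5 × C (aromatic): 1 H each → 5
  4 × C: 1 H each → 4
  3 × C: 2 H each → 6
  2 × C: 3 H each → 6
  2 × O: 1 H each → 2
  2 × O: no H
  1 × C (aromatic): no H
  1 × F: no H
  Total hydrogens = 23.
Molecular formula: C15H23FO4

C15H23FO4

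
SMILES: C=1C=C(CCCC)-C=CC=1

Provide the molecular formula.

Heavy atoms from the SMILES: 10 C.
Implicit hydrogens by atom environment:
  5 × C (aromatic): 1 H each → 5
  3 × C: 2 H each → 6
  1 × C: 3 H
  1 × C (aromatic): no H
  Total hydrogens = 14.
Molecular formula: C10H14

C10H14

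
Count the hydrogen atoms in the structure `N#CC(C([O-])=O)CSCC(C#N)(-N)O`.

Hydrogens are implicit in SMILES; fill each atom to its normal valence:
  4 × C: no H
  2 × C: 2 H each → 4
  2 × N: no H
  1 × C: 1 H
  1 × N: 2 H
  1 × O: 1 H
  1 × O: no H
  1 × O (charge -1): no H
  1 × S: no H
  Total hydrogens = 8.

8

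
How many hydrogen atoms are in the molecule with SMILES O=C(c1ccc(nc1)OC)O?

7

Hydrogens are implicit in SMILES; fill each atom to its normal valence:
  3 × C (aromatic): 1 H each → 3
  2 × C (aromatic): no H
  2 × O: no H
  1 × C: 3 H
  1 × C: no H
  1 × N (aromatic): no H
  1 × O: 1 H
  Total hydrogens = 7.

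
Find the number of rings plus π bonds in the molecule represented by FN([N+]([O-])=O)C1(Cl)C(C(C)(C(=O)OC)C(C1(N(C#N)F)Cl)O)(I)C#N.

Molecular formula from the SMILES: C10H8Cl2F2IN5O5.
DoU = (2C + 2 + N − H − X)/2 = (2·10 + 2 + 5 − 8 − 5)/2 = 14/2 = 7.
(Structurally: 1 ring(s) + 6 π bond(s) = 7.)

7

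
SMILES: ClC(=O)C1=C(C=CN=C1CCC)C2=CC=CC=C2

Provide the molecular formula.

Heavy atoms from the SMILES: 15 C, 1 Cl, 1 N, 1 O.
Implicit hydrogens by atom environment:
  7 × C (aromatic): 1 H each → 7
  4 × C (aromatic): no H
  2 × C: 2 H each → 4
  1 × C: 3 H
  1 × C: no H
  1 × Cl: no H
  1 × N (aromatic): no H
  1 × O: no H
  Total hydrogens = 14.
Molecular formula: C15H14ClNO

C15H14ClNO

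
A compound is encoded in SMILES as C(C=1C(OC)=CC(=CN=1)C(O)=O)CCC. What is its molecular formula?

C11H15NO3

Heavy atoms from the SMILES: 11 C, 1 N, 3 O.
Implicit hydrogens by atom environment:
  3 × C: 2 H each → 6
  3 × C (aromatic): no H
  2 × C: 3 H each → 6
  2 × C (aromatic): 1 H each → 2
  2 × O: no H
  1 × C: no H
  1 × N (aromatic): no H
  1 × O: 1 H
  Total hydrogens = 15.
Molecular formula: C11H15NO3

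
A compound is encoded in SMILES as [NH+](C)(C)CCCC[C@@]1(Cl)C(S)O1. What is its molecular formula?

C8H17ClNOS+

Heavy atoms from the SMILES: 8 C, 1 Cl, 1 N, 1 O, 1 S.
Implicit hydrogens by atom environment:
  4 × C: 2 H each → 8
  2 × C: 3 H each → 6
  1 × C: 1 H
  1 × C: no H
  1 × Cl: no H
  1 × N (charge +1): 1 H
  1 × O: no H
  1 × S: 1 H
  Total hydrogens = 17.
Net charge +1.
Molecular formula: C8H17ClNOS+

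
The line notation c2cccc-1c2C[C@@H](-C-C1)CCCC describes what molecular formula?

C14H20

Heavy atoms from the SMILES: 14 C.
Implicit hydrogens by atom environment:
  6 × C: 2 H each → 12
  4 × C (aromatic): 1 H each → 4
  2 × C (aromatic): no H
  1 × C: 3 H
  1 × C: 1 H
  Total hydrogens = 20.
Molecular formula: C14H20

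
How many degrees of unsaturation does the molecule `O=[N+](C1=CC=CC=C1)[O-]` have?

Molecular formula from the SMILES: C6H5NO2.
DoU = (2C + 2 + N − H − X)/2 = (2·6 + 2 + 1 − 5 − 0)/2 = 10/2 = 5.
(Structurally: 1 ring(s) + 4 π bond(s) = 5.)

5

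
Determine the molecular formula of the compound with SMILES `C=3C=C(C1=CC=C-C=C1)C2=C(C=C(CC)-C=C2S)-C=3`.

C18H16S

Heavy atoms from the SMILES: 18 C, 1 S.
Implicit hydrogens by atom environment:
  10 × C (aromatic): 1 H each → 10
  6 × C (aromatic): no H
  1 × C: 3 H
  1 × C: 2 H
  1 × S: 1 H
  Total hydrogens = 16.
Molecular formula: C18H16S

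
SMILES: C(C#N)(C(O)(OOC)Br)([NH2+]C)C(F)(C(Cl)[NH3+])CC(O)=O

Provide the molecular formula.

[C9H16BrClFN3O5]2+

Heavy atoms from the SMILES: 1 Br, 9 C, 1 Cl, 1 F, 3 N, 5 O.
Implicit hydrogens by atom environment:
  5 × C: no H
  3 × O: no H
  2 × C: 3 H each → 6
  2 × O: 1 H each → 2
  1 × Br: no H
  1 × C: 2 H
  1 × C: 1 H
  1 × Cl: no H
  1 × F: no H
  1 × N (charge +1): 3 H
  1 × N (charge +1): 2 H
  1 × N: no H
  Total hydrogens = 16.
Net charge +2.
Molecular formula: [C9H16BrClFN3O5]2+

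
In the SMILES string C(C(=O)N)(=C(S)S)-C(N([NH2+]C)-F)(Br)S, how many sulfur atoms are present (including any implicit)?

The symbol for sulfur appears 3 times in the SMILES.

3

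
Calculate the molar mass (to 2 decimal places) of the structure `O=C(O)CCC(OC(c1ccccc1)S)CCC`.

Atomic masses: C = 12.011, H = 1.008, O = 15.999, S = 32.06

Molecular formula: C14H20O3S.
M = 14×12.011 + 20×1.008 + 3×15.999 + 1×32.06 = 268.37 g/mol.

268.37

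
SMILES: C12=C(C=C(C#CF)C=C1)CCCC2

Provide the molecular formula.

C12H11F

Heavy atoms from the SMILES: 12 C, 1 F.
Implicit hydrogens by atom environment:
  4 × C: 2 H each → 8
  3 × C (aromatic): 1 H each → 3
  3 × C (aromatic): no H
  2 × C: no H
  1 × F: no H
  Total hydrogens = 11.
Molecular formula: C12H11F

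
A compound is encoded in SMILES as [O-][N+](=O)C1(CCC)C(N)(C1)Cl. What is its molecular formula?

Heavy atoms from the SMILES: 6 C, 1 Cl, 2 N, 2 O.
Implicit hydrogens by atom environment:
  3 × C: 2 H each → 6
  2 × C: no H
  1 × C: 3 H
  1 × Cl: no H
  1 × N: 2 H
  1 × N (charge +1): no H
  1 × O: no H
  1 × O (charge -1): no H
  Total hydrogens = 11.
Molecular formula: C6H11ClN2O2

C6H11ClN2O2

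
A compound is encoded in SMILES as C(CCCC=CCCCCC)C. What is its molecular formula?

Heavy atoms from the SMILES: 12 C.
Implicit hydrogens by atom environment:
  8 × C: 2 H each → 16
  2 × C: 3 H each → 6
  2 × C: 1 H each → 2
  Total hydrogens = 24.
Molecular formula: C12H24

C12H24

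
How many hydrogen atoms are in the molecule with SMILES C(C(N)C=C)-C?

Hydrogens are implicit in SMILES; fill each atom to its normal valence:
  2 × C: 2 H each → 4
  2 × C: 1 H each → 2
  1 × C: 3 H
  1 × N: 2 H
  Total hydrogens = 11.

11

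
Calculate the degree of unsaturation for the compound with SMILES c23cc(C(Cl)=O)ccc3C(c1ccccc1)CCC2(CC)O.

10

Molecular formula from the SMILES: C19H19ClO2.
DoU = (2C + 2 + N − H − X)/2 = (2·19 + 2 + 0 − 19 − 1)/2 = 20/2 = 10.
(Structurally: 3 ring(s) + 7 π bond(s) = 10.)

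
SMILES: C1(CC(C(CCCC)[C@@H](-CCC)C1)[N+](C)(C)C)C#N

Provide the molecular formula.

C17H33N2+

Heavy atoms from the SMILES: 17 C, 2 N.
Implicit hydrogens by atom environment:
  7 × C: 2 H each → 14
  5 × C: 3 H each → 15
  4 × C: 1 H each → 4
  1 × C: no H
  1 × N: no H
  1 × N (charge +1): no H
  Total hydrogens = 33.
Net charge +1.
Molecular formula: C17H33N2+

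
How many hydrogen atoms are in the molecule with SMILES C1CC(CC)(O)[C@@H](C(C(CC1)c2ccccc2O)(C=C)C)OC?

30

Hydrogens are implicit in SMILES; fill each atom to its normal valence:
  6 × C: 2 H each → 12
  4 × C (aromatic): 1 H each → 4
  3 × C: 3 H each → 9
  3 × C: 1 H each → 3
  2 × C: no H
  2 × C (aromatic): no H
  2 × O: 1 H each → 2
  1 × O: no H
  Total hydrogens = 30.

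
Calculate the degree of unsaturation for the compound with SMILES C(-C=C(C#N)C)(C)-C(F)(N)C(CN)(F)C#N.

Molecular formula from the SMILES: C10H14F2N4.
DoU = (2C + 2 + N − H − X)/2 = (2·10 + 2 + 4 − 14 − 2)/2 = 10/2 = 5.
(Structurally: 0 ring(s) + 5 π bond(s) = 5.)

5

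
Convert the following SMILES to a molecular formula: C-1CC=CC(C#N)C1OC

Heavy atoms from the SMILES: 8 C, 1 N, 1 O.
Implicit hydrogens by atom environment:
  4 × C: 1 H each → 4
  2 × C: 2 H each → 4
  1 × C: 3 H
  1 × C: no H
  1 × N: no H
  1 × O: no H
  Total hydrogens = 11.
Molecular formula: C8H11NO

C8H11NO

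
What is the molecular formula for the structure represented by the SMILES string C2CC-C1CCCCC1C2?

Heavy atoms from the SMILES: 10 C.
Implicit hydrogens by atom environment:
  8 × C: 2 H each → 16
  2 × C: 1 H each → 2
  Total hydrogens = 18.
Molecular formula: C10H18

C10H18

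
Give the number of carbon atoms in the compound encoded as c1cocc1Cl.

The symbol for carbon appears 4 times in the SMILES. Lowercase c denotes aromatic carbon and counts toward C.

4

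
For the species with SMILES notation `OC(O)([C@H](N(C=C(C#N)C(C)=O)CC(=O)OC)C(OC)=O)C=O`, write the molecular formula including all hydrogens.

Heavy atoms from the SMILES: 13 C, 2 N, 8 O.
Implicit hydrogens by atom environment:
  6 × C: no H
  6 × O: no H
  3 × C: 3 H each → 9
  3 × C: 1 H each → 3
  2 × N: no H
  2 × O: 1 H each → 2
  1 × C: 2 H
  Total hydrogens = 16.
Molecular formula: C13H16N2O8

C13H16N2O8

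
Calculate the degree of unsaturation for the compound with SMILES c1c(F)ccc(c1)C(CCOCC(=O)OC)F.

Molecular formula from the SMILES: C12H14F2O3.
DoU = (2C + 2 + N − H − X)/2 = (2·12 + 2 + 0 − 14 − 2)/2 = 10/2 = 5.
(Structurally: 1 ring(s) + 4 π bond(s) = 5.)

5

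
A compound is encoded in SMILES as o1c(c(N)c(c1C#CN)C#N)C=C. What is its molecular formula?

Heavy atoms from the SMILES: 9 C, 3 N, 1 O.
Implicit hydrogens by atom environment:
  4 × C (aromatic): no H
  3 × C: no H
  2 × N: 2 H each → 4
  1 × C: 2 H
  1 × C: 1 H
  1 × N: no H
  1 × O (aromatic): no H
  Total hydrogens = 7.
Molecular formula: C9H7N3O

C9H7N3O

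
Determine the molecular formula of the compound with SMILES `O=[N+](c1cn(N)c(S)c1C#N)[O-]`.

Heavy atoms from the SMILES: 5 C, 4 N, 2 O, 1 S.
Implicit hydrogens by atom environment:
  3 × C (aromatic): no H
  1 × C (aromatic): 1 H
  1 × C: no H
  1 × N: 2 H
  1 × N (aromatic): no H
  1 × N (charge +1): no H
  1 × N: no H
  1 × O: no H
  1 × O (charge -1): no H
  1 × S: 1 H
  Total hydrogens = 4.
Molecular formula: C5H4N4O2S

C5H4N4O2S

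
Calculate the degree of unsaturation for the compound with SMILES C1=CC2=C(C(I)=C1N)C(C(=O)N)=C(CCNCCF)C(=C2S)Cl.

Molecular formula from the SMILES: C15H16ClFIN3OS.
DoU = (2C + 2 + N − H − X)/2 = (2·15 + 2 + 3 − 16 − 3)/2 = 16/2 = 8.
(Structurally: 2 ring(s) + 6 π bond(s) = 8.)

8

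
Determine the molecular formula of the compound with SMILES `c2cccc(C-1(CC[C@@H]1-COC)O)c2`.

C12H16O2

Heavy atoms from the SMILES: 12 C, 2 O.
Implicit hydrogens by atom environment:
  5 × C (aromatic): 1 H each → 5
  3 × C: 2 H each → 6
  1 × C: 3 H
  1 × C: 1 H
  1 × C: no H
  1 × C (aromatic): no H
  1 × O: 1 H
  1 × O: no H
  Total hydrogens = 16.
Molecular formula: C12H16O2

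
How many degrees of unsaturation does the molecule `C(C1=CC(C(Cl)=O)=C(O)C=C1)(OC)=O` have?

Molecular formula from the SMILES: C9H7ClO4.
DoU = (2C + 2 + N − H − X)/2 = (2·9 + 2 + 0 − 7 − 1)/2 = 12/2 = 6.
(Structurally: 1 ring(s) + 5 π bond(s) = 6.)

6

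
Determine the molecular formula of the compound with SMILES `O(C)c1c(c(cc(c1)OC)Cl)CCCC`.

C12H17ClO2

Heavy atoms from the SMILES: 12 C, 1 Cl, 2 O.
Implicit hydrogens by atom environment:
  4 × C (aromatic): no H
  3 × C: 3 H each → 9
  3 × C: 2 H each → 6
  2 × C (aromatic): 1 H each → 2
  2 × O: no H
  1 × Cl: no H
  Total hydrogens = 17.
Molecular formula: C12H17ClO2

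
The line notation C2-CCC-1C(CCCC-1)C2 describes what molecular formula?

Heavy atoms from the SMILES: 10 C.
Implicit hydrogens by atom environment:
  8 × C: 2 H each → 16
  2 × C: 1 H each → 2
  Total hydrogens = 18.
Molecular formula: C10H18

C10H18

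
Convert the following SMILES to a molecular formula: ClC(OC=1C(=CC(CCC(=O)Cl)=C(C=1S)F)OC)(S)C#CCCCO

Heavy atoms from the SMILES: 16 C, 2 Cl, 1 F, 4 O, 2 S.
Implicit hydrogens by atom environment:
  5 × C: 2 H each → 10
  5 × C (aromatic): no H
  4 × C: no H
  3 × O: no H
  2 × Cl: no H
  2 × S: 1 H each → 2
  1 × C: 3 H
  1 × C (aromatic): 1 H
  1 × F: no H
  1 × O: 1 H
  Total hydrogens = 17.
Molecular formula: C16H17Cl2FO4S2

C16H17Cl2FO4S2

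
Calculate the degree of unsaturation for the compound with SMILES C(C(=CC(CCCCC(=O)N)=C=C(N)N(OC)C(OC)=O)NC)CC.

5

Molecular formula from the SMILES: C17H30N4O4.
DoU = (2C + 2 + N − H − X)/2 = (2·17 + 2 + 4 − 30 − 0)/2 = 10/2 = 5.
(Structurally: 0 ring(s) + 5 π bond(s) = 5.)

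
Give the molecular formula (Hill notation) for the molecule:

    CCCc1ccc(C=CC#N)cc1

C12H13N

Heavy atoms from the SMILES: 12 C, 1 N.
Implicit hydrogens by atom environment:
  4 × C (aromatic): 1 H each → 4
  2 × C: 2 H each → 4
  2 × C: 1 H each → 2
  2 × C (aromatic): no H
  1 × C: 3 H
  1 × C: no H
  1 × N: no H
  Total hydrogens = 13.
Molecular formula: C12H13N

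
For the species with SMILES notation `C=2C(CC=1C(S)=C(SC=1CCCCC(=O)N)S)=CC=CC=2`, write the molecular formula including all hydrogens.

Heavy atoms from the SMILES: 16 C, 1 N, 1 O, 3 S.
Implicit hydrogens by atom environment:
  5 × C: 2 H each → 10
  5 × C (aromatic): 1 H each → 5
  5 × C (aromatic): no H
  2 × S: 1 H each → 2
  1 × C: no H
  1 × N: 2 H
  1 × O: no H
  1 × S (aromatic): no H
  Total hydrogens = 19.
Molecular formula: C16H19NOS3

C16H19NOS3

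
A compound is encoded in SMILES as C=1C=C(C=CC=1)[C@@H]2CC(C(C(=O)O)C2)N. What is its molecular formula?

Heavy atoms from the SMILES: 12 C, 1 N, 2 O.
Implicit hydrogens by atom environment:
  5 × C (aromatic): 1 H each → 5
  3 × C: 1 H each → 3
  2 × C: 2 H each → 4
  1 × C: no H
  1 × C (aromatic): no H
  1 × N: 2 H
  1 × O: 1 H
  1 × O: no H
  Total hydrogens = 15.
Molecular formula: C12H15NO2

C12H15NO2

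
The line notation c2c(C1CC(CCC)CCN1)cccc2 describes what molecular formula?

C14H21N

Heavy atoms from the SMILES: 14 C, 1 N.
Implicit hydrogens by atom environment:
  5 × C: 2 H each → 10
  5 × C (aromatic): 1 H each → 5
  2 × C: 1 H each → 2
  1 × C: 3 H
  1 × C (aromatic): no H
  1 × N: 1 H
  Total hydrogens = 21.
Molecular formula: C14H21N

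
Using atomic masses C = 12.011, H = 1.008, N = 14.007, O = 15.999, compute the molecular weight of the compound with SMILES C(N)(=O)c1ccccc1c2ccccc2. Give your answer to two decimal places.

Molecular formula: C13H11NO.
M = 13×12.011 + 11×1.008 + 1×14.007 + 1×15.999 = 197.24 g/mol.

197.24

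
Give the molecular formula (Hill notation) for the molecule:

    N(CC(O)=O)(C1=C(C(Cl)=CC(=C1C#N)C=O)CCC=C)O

C14H13ClN2O4

Heavy atoms from the SMILES: 14 C, 1 Cl, 2 N, 4 O.
Implicit hydrogens by atom environment:
  5 × C (aromatic): no H
  4 × C: 2 H each → 8
  2 × C: 1 H each → 2
  2 × C: no H
  2 × N: no H
  2 × O: 1 H each → 2
  2 × O: no H
  1 × C (aromatic): 1 H
  1 × Cl: no H
  Total hydrogens = 13.
Molecular formula: C14H13ClN2O4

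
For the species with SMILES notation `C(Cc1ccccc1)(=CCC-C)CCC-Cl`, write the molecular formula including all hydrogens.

C15H21Cl

Heavy atoms from the SMILES: 15 C, 1 Cl.
Implicit hydrogens by atom environment:
  6 × C: 2 H each → 12
  5 × C (aromatic): 1 H each → 5
  1 × C: 3 H
  1 × C: 1 H
  1 × C: no H
  1 × C (aromatic): no H
  1 × Cl: no H
  Total hydrogens = 21.
Molecular formula: C15H21Cl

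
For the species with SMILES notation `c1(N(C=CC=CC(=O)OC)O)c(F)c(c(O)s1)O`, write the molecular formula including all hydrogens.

C10H10FNO5S

Heavy atoms from the SMILES: 10 C, 1 F, 1 N, 5 O, 1 S.
Implicit hydrogens by atom environment:
  4 × C: 1 H each → 4
  4 × C (aromatic): no H
  3 × O: 1 H each → 3
  2 × O: no H
  1 × C: 3 H
  1 × C: no H
  1 × F: no H
  1 × N: no H
  1 × S (aromatic): no H
  Total hydrogens = 10.
Molecular formula: C10H10FNO5S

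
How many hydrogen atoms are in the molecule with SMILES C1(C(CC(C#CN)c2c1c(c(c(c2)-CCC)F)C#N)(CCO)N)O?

Hydrogens are implicit in SMILES; fill each atom to its normal valence:
  5 × C: 2 H each → 10
  5 × C (aromatic): no H
  4 × C: no H
  2 × C: 1 H each → 2
  2 × N: 2 H each → 4
  2 × O: 1 H each → 2
  1 × C: 3 H
  1 × C (aromatic): 1 H
  1 × F: no H
  1 × N: no H
  Total hydrogens = 22.

22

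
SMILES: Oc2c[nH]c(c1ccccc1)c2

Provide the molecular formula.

C10H9NO

Heavy atoms from the SMILES: 10 C, 1 N, 1 O.
Implicit hydrogens by atom environment:
  7 × C (aromatic): 1 H each → 7
  3 × C (aromatic): no H
  1 × N (aromatic): 1 H
  1 × O: 1 H
  Total hydrogens = 9.
Molecular formula: C10H9NO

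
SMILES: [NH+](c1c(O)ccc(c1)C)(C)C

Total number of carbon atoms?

The symbol for carbon appears 9 times in the SMILES. Lowercase c denotes aromatic carbon and counts toward C.

9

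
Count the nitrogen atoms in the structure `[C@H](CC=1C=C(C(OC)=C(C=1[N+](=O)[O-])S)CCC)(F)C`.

1

The symbol for nitrogen appears 1 time in the SMILES.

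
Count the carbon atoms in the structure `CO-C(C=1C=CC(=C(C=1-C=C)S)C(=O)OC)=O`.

12

The symbol for carbon appears 12 times in the SMILES.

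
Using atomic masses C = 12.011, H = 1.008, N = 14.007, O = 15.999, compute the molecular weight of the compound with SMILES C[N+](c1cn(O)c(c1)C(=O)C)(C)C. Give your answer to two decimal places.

183.23

Molecular formula: C9H15N2O2+.
M = 9×12.011 + 15×1.008 + 2×14.007 + 2×15.999 = 183.23 g/mol.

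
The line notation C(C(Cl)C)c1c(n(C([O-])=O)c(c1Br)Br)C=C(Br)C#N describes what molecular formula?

C11H7Br3ClN2O2-

Heavy atoms from the SMILES: 3 Br, 11 C, 1 Cl, 2 N, 2 O.
Implicit hydrogens by atom environment:
  4 × C (aromatic): no H
  3 × Br: no H
  3 × C: no H
  2 × C: 1 H each → 2
  1 × C: 3 H
  1 × C: 2 H
  1 × Cl: no H
  1 × N (aromatic): no H
  1 × N: no H
  1 × O: no H
  1 × O (charge -1): no H
  Total hydrogens = 7.
Net charge -1.
Molecular formula: C11H7Br3ClN2O2-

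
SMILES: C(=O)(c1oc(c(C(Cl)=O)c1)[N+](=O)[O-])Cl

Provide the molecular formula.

C6HCl2NO5

Heavy atoms from the SMILES: 6 C, 2 Cl, 1 N, 5 O.
Implicit hydrogens by atom environment:
  3 × C (aromatic): no H
  3 × O: no H
  2 × C: no H
  2 × Cl: no H
  1 × C (aromatic): 1 H
  1 × N (charge +1): no H
  1 × O (aromatic): no H
  1 × O (charge -1): no H
  Total hydrogens = 1.
Molecular formula: C6HCl2NO5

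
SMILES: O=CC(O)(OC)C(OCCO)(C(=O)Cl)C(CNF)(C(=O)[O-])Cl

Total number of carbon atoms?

The symbol for carbon appears 10 times in the SMILES. (Cl is a single chlorine, not C + l.)

10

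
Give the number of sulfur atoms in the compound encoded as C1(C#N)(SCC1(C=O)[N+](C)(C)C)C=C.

1

The symbol for sulfur appears 1 time in the SMILES.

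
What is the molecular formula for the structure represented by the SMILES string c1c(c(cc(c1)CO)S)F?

Heavy atoms from the SMILES: 7 C, 1 F, 1 O, 1 S.
Implicit hydrogens by atom environment:
  3 × C (aromatic): 1 H each → 3
  3 × C (aromatic): no H
  1 × C: 2 H
  1 × F: no H
  1 × O: 1 H
  1 × S: 1 H
  Total hydrogens = 7.
Molecular formula: C7H7FOS

C7H7FOS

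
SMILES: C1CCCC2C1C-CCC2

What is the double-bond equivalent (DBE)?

2

Molecular formula from the SMILES: C10H18.
DoU = (2C + 2 + N − H − X)/2 = (2·10 + 2 + 0 − 18 − 0)/2 = 4/2 = 2.
(Structurally: 2 ring(s) + 0 π bond(s) = 2.)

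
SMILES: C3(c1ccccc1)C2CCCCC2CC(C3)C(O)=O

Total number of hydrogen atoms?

22

Hydrogens are implicit in SMILES; fill each atom to its normal valence:
  6 × C: 2 H each → 12
  5 × C (aromatic): 1 H each → 5
  4 × C: 1 H each → 4
  1 × C (aromatic): no H
  1 × C: no H
  1 × O: 1 H
  1 × O: no H
  Total hydrogens = 22.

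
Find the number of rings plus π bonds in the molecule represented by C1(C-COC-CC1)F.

1

Molecular formula from the SMILES: C6H11FO.
DoU = (2C + 2 + N − H − X)/2 = (2·6 + 2 + 0 − 11 − 1)/2 = 2/2 = 1.
(Structurally: 1 ring(s) + 0 π bond(s) = 1.)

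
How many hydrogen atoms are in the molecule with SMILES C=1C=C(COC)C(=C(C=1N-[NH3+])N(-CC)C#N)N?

18

Hydrogens are implicit in SMILES; fill each atom to its normal valence:
  4 × C (aromatic): no H
  2 × C: 3 H each → 6
  2 × C: 2 H each → 4
  2 × C (aromatic): 1 H each → 2
  2 × N: no H
  1 × C: no H
  1 × N (charge +1): 3 H
  1 × N: 2 H
  1 × N: 1 H
  1 × O: no H
  Total hydrogens = 18.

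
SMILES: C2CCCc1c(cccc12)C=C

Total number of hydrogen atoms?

Hydrogens are implicit in SMILES; fill each atom to its normal valence:
  5 × C: 2 H each → 10
  3 × C (aromatic): 1 H each → 3
  3 × C (aromatic): no H
  1 × C: 1 H
  Total hydrogens = 14.

14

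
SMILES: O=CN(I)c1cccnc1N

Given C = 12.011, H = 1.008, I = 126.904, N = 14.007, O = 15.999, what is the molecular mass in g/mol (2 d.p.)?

263.04

Molecular formula: C6H6IN3O.
M = 6×12.011 + 6×1.008 + 1×126.904 + 3×14.007 + 1×15.999 = 263.04 g/mol.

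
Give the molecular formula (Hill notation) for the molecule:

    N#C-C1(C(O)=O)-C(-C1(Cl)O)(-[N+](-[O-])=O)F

Heavy atoms from the SMILES: 5 C, 1 Cl, 1 F, 2 N, 5 O.
Implicit hydrogens by atom environment:
  5 × C: no H
  2 × O: 1 H each → 2
  2 × O: no H
  1 × Cl: no H
  1 × F: no H
  1 × N (charge +1): no H
  1 × N: no H
  1 × O (charge -1): no H
  Total hydrogens = 2.
Molecular formula: C5H2ClFN2O5

C5H2ClFN2O5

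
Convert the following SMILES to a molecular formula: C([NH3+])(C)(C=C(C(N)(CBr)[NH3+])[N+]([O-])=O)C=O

Heavy atoms from the SMILES: 1 Br, 7 C, 4 N, 3 O.
Implicit hydrogens by atom environment:
  3 × C: no H
  2 × C: 1 H each → 2
  2 × N (charge +1): 3 H each → 6
  2 × O: no H
  1 × Br: no H
  1 × C: 3 H
  1 × C: 2 H
  1 × N: 2 H
  1 × N (charge +1): no H
  1 × O (charge -1): no H
  Total hydrogens = 15.
Net charge +2.
Molecular formula: [C7H15BrN4O3]2+

[C7H15BrN4O3]2+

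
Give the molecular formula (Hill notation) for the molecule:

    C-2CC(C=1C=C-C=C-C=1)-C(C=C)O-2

C12H14O

Heavy atoms from the SMILES: 12 C, 1 O.
Implicit hydrogens by atom environment:
  5 × C (aromatic): 1 H each → 5
  3 × C: 2 H each → 6
  3 × C: 1 H each → 3
  1 × C (aromatic): no H
  1 × O: no H
  Total hydrogens = 14.
Molecular formula: C12H14O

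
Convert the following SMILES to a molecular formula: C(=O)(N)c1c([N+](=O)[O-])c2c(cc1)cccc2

Heavy atoms from the SMILES: 11 C, 2 N, 3 O.
Implicit hydrogens by atom environment:
  6 × C (aromatic): 1 H each → 6
  4 × C (aromatic): no H
  2 × O: no H
  1 × C: no H
  1 × N: 2 H
  1 × N (charge +1): no H
  1 × O (charge -1): no H
  Total hydrogens = 8.
Molecular formula: C11H8N2O3

C11H8N2O3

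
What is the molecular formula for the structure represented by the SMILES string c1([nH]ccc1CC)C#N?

C7H8N2

Heavy atoms from the SMILES: 7 C, 2 N.
Implicit hydrogens by atom environment:
  2 × C (aromatic): 1 H each → 2
  2 × C (aromatic): no H
  1 × C: 3 H
  1 × C: 2 H
  1 × C: no H
  1 × N (aromatic): 1 H
  1 × N: no H
  Total hydrogens = 8.
Molecular formula: C7H8N2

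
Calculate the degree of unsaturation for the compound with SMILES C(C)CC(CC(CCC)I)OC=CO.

Molecular formula from the SMILES: C11H21IO2.
DoU = (2C + 2 + N − H − X)/2 = (2·11 + 2 + 0 − 21 − 1)/2 = 2/2 = 1.
(Structurally: 0 ring(s) + 1 π bond(s) = 1.)

1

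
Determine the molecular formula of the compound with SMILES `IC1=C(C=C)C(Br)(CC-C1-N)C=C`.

Heavy atoms from the SMILES: 1 Br, 10 C, 1 I, 1 N.
Implicit hydrogens by atom environment:
  4 × C: 2 H each → 8
  3 × C: 1 H each → 3
  3 × C: no H
  1 × Br: no H
  1 × I: no H
  1 × N: 2 H
  Total hydrogens = 13.
Molecular formula: C10H13BrIN

C10H13BrIN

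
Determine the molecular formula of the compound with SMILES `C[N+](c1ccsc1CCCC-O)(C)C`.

C11H20NOS+

Heavy atoms from the SMILES: 11 C, 1 N, 1 O, 1 S.
Implicit hydrogens by atom environment:
  4 × C: 2 H each → 8
  3 × C: 3 H each → 9
  2 × C (aromatic): 1 H each → 2
  2 × C (aromatic): no H
  1 × N (charge +1): no H
  1 × O: 1 H
  1 × S (aromatic): no H
  Total hydrogens = 20.
Net charge +1.
Molecular formula: C11H20NOS+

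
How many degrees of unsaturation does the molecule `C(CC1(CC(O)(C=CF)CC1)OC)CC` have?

Molecular formula from the SMILES: C12H21FO2.
DoU = (2C + 2 + N − H − X)/2 = (2·12 + 2 + 0 − 21 − 1)/2 = 4/2 = 2.
(Structurally: 1 ring(s) + 1 π bond(s) = 2.)

2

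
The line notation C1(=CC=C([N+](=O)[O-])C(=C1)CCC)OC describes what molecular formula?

C10H13NO3

Heavy atoms from the SMILES: 10 C, 1 N, 3 O.
Implicit hydrogens by atom environment:
  3 × C (aromatic): 1 H each → 3
  3 × C (aromatic): no H
  2 × C: 3 H each → 6
  2 × C: 2 H each → 4
  2 × O: no H
  1 × N (charge +1): no H
  1 × O (charge -1): no H
  Total hydrogens = 13.
Molecular formula: C10H13NO3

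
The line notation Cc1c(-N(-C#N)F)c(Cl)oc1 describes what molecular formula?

Heavy atoms from the SMILES: 6 C, 1 Cl, 1 F, 2 N, 1 O.
Implicit hydrogens by atom environment:
  3 × C (aromatic): no H
  2 × N: no H
  1 × C: 3 H
  1 × C (aromatic): 1 H
  1 × C: no H
  1 × Cl: no H
  1 × F: no H
  1 × O (aromatic): no H
  Total hydrogens = 4.
Molecular formula: C6H4ClFN2O

C6H4ClFN2O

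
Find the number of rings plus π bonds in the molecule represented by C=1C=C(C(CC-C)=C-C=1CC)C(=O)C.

Molecular formula from the SMILES: C13H18O.
DoU = (2C + 2 + N − H − X)/2 = (2·13 + 2 + 0 − 18 − 0)/2 = 10/2 = 5.
(Structurally: 1 ring(s) + 4 π bond(s) = 5.)

5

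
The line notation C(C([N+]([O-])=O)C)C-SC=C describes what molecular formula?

Heavy atoms from the SMILES: 6 C, 1 N, 2 O, 1 S.
Implicit hydrogens by atom environment:
  3 × C: 2 H each → 6
  2 × C: 1 H each → 2
  1 × C: 3 H
  1 × N (charge +1): no H
  1 × O: no H
  1 × O (charge -1): no H
  1 × S: no H
  Total hydrogens = 11.
Molecular formula: C6H11NO2S

C6H11NO2S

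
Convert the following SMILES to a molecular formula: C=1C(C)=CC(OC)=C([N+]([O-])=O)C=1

Heavy atoms from the SMILES: 8 C, 1 N, 3 O.
Implicit hydrogens by atom environment:
  3 × C (aromatic): 1 H each → 3
  3 × C (aromatic): no H
  2 × C: 3 H each → 6
  2 × O: no H
  1 × N (charge +1): no H
  1 × O (charge -1): no H
  Total hydrogens = 9.
Molecular formula: C8H9NO3

C8H9NO3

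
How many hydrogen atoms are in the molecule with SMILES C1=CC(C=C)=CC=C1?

Hydrogens are implicit in SMILES; fill each atom to its normal valence:
  5 × C (aromatic): 1 H each → 5
  1 × C: 2 H
  1 × C: 1 H
  1 × C (aromatic): no H
  Total hydrogens = 8.

8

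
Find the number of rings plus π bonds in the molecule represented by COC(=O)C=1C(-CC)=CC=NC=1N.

5

Molecular formula from the SMILES: C9H12N2O2.
DoU = (2C + 2 + N − H − X)/2 = (2·9 + 2 + 2 − 12 − 0)/2 = 10/2 = 5.
(Structurally: 1 ring(s) + 4 π bond(s) = 5.)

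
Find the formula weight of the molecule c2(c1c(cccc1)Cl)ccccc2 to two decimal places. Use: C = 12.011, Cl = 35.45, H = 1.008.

Molecular formula: C12H9Cl.
M = 12×12.011 + 1×35.45 + 9×1.008 = 188.65 g/mol.

188.65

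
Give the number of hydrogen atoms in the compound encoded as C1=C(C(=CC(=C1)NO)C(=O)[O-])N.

7

Hydrogens are implicit in SMILES; fill each atom to its normal valence:
  3 × C (aromatic): 1 H each → 3
  3 × C (aromatic): no H
  1 × C: no H
  1 × N: 2 H
  1 × N: 1 H
  1 × O: 1 H
  1 × O: no H
  1 × O (charge -1): no H
  Total hydrogens = 7.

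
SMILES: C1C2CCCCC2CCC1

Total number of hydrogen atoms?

Hydrogens are implicit in SMILES; fill each atom to its normal valence:
  8 × C: 2 H each → 16
  2 × C: 1 H each → 2
  Total hydrogens = 18.

18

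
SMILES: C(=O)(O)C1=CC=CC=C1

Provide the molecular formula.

Heavy atoms from the SMILES: 7 C, 2 O.
Implicit hydrogens by atom environment:
  5 × C (aromatic): 1 H each → 5
  1 × C (aromatic): no H
  1 × C: no H
  1 × O: 1 H
  1 × O: no H
  Total hydrogens = 6.
Molecular formula: C7H6O2

C7H6O2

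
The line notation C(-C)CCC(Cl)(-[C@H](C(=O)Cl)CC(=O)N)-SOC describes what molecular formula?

Heavy atoms from the SMILES: 10 C, 2 Cl, 1 N, 3 O, 1 S.
Implicit hydrogens by atom environment:
  4 × C: 2 H each → 8
  3 × C: no H
  3 × O: no H
  2 × C: 3 H each → 6
  2 × Cl: no H
  1 × C: 1 H
  1 × N: 2 H
  1 × S: no H
  Total hydrogens = 17.
Molecular formula: C10H17Cl2NO3S

C10H17Cl2NO3S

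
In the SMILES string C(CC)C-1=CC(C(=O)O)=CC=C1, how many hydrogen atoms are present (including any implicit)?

12

Hydrogens are implicit in SMILES; fill each atom to its normal valence:
  4 × C (aromatic): 1 H each → 4
  2 × C: 2 H each → 4
  2 × C (aromatic): no H
  1 × C: 3 H
  1 × C: no H
  1 × O: 1 H
  1 × O: no H
  Total hydrogens = 12.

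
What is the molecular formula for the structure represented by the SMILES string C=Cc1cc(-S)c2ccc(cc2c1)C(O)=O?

C13H10O2S

Heavy atoms from the SMILES: 13 C, 2 O, 1 S.
Implicit hydrogens by atom environment:
  5 × C (aromatic): 1 H each → 5
  5 × C (aromatic): no H
  1 × C: 2 H
  1 × C: 1 H
  1 × C: no H
  1 × O: 1 H
  1 × O: no H
  1 × S: 1 H
  Total hydrogens = 10.
Molecular formula: C13H10O2S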